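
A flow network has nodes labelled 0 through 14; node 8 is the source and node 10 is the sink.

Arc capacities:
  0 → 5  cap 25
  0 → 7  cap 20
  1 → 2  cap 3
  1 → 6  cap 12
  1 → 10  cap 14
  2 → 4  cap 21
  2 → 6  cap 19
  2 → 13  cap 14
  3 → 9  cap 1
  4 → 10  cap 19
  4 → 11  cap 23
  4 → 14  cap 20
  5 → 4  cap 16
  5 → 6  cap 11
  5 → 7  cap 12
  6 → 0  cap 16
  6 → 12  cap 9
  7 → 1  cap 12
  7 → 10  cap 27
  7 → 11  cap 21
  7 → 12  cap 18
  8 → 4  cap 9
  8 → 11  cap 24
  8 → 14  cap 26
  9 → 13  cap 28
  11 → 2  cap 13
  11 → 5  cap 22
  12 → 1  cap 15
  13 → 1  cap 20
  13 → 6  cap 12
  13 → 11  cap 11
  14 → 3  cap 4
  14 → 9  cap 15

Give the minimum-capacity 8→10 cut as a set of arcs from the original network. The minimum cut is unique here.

Min-cut arcs: {(3,9), (8,4), (8,11), (14,9)} (total capacity 49)

augment #1: 8→4→10 push 9
augment #2: 8→11→2→4→10 push 10
augment #3: 8→11→5→7→10 push 12
augment #4: 8→11→2→13→1→10 push 2
augment #5: 8→14→9→13→1→10 push 12
augment #6: 8→14→9→13→6→0→7→10 push 3
augment #7: 8→14→3→9→13→6→0→7→10 push 1
max flow = 49; residual-reachable set from 8 gives S-side
cut edges (S→T): {(3,9), (8,4), (8,11), (14,9)} total cap 49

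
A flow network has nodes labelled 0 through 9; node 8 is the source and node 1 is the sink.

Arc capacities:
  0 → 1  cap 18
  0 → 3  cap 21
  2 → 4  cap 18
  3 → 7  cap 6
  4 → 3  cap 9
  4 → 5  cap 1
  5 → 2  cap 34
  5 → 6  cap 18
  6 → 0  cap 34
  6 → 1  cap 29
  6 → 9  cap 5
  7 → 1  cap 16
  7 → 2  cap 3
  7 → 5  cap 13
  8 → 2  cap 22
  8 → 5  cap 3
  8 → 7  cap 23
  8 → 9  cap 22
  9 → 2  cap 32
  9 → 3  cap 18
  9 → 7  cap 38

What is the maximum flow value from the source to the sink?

augment #1: 8→7→1 bottleneck 16, total now 16
augment #2: 8→5→6→1 bottleneck 3, total now 19
augment #3: 8→7→5→6→1 bottleneck 7, total now 26
augment #4: 8→2→4→5→6→1 bottleneck 1, total now 27
augment #5: 8→9→7→5→6→1 bottleneck 6, total now 33

Maximum flow value: 33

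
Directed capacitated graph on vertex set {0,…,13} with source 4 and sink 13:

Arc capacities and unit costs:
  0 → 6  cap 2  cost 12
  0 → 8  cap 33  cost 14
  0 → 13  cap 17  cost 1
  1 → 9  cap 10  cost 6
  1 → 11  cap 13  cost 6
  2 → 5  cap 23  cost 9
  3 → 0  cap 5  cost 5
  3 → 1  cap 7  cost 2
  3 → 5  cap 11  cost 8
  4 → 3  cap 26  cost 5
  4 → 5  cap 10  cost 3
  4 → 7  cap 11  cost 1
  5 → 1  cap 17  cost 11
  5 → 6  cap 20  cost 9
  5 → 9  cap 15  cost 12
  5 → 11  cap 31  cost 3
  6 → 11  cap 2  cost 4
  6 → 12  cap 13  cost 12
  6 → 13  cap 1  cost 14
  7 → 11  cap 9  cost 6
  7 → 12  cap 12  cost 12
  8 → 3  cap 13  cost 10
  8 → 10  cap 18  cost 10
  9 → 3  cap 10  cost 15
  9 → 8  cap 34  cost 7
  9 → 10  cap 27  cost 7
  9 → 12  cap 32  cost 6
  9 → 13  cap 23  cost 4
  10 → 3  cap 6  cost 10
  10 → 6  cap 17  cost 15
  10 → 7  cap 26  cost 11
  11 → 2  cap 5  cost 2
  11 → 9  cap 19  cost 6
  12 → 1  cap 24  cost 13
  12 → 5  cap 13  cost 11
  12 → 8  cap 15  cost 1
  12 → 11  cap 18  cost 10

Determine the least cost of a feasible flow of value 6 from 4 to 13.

Minimum cost for 6 units: 71

shortest-cost path #1: 4→3→0→13 push 5 @ unit cost 11 (adds 55)
shortest-cost path #2: 4→5→11→9→13 push 1 @ unit cost 16 (adds 16)
total cost = 71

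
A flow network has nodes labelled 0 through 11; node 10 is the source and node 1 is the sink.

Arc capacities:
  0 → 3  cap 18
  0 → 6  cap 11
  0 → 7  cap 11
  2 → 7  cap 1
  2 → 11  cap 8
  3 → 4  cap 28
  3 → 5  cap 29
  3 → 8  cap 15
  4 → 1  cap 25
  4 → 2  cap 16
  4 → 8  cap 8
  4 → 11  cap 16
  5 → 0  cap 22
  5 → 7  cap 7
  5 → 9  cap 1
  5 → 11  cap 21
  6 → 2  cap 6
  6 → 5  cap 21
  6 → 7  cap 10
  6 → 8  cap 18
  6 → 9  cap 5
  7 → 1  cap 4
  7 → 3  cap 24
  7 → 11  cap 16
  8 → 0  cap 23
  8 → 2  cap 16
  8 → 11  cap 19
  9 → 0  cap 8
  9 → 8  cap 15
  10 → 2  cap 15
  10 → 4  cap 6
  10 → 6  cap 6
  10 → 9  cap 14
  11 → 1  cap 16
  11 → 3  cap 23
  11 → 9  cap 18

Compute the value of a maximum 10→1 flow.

Maximum flow value: 35

augment #1: 10→4→1 bottleneck 6, total now 6
augment #2: 10→2→7→1 bottleneck 1, total now 7
augment #3: 10→2→11→1 bottleneck 8, total now 15
augment #4: 10→6→7→1 bottleneck 3, total now 18
augment #5: 10→6→5→11→1 bottleneck 3, total now 21
augment #6: 10→9→8→11→1 bottleneck 5, total now 26
augment #7: 10→9→0→3→4→1 bottleneck 8, total now 34
augment #8: 10→9→8→0→3→4→1 bottleneck 1, total now 35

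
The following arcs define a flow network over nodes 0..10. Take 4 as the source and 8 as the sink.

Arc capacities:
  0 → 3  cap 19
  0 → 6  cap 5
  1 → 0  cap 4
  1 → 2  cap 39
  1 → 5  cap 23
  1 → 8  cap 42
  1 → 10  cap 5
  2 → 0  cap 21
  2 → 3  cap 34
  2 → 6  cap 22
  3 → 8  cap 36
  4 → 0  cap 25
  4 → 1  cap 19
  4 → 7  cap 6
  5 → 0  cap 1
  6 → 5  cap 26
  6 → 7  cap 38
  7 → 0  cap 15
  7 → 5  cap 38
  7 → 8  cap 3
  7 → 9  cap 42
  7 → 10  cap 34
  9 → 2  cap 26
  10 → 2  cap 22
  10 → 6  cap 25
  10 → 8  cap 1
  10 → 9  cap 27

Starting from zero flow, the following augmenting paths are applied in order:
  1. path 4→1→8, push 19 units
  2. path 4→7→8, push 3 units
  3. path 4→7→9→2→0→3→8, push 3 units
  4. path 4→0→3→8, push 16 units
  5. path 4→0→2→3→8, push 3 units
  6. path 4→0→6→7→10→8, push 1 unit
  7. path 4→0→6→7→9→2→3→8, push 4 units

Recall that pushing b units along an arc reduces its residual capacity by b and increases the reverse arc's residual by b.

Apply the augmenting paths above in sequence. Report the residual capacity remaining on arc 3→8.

after path 1 (4→1→8, push 19): res(3,8)=36
after path 2 (4→7→8, push 3): res(3,8)=36
after path 3 (4→7→9→2→0→3→8, push 3): res(3,8)=33
after path 4 (4→0→3→8, push 16): res(3,8)=17
after path 5 (4→0→2→3→8, push 3): res(3,8)=14
after path 6 (4→0→6→7→10→8, push 1): res(3,8)=14
after path 7 (4→0→6→7→9→2→3→8, push 4): res(3,8)=10

Residual capacity of (3,8): 10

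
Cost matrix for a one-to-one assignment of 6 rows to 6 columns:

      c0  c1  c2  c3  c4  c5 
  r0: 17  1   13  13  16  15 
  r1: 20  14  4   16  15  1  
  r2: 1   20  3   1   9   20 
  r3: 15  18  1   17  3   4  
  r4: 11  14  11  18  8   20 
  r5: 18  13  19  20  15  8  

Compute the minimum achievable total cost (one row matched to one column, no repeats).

Minimum assignment cost: 28

optimal assignment: row0→col1 (cost 1), row1→col2 (cost 4), row2→col3 (cost 1), row3→col4 (cost 3), row4→col0 (cost 11), row5→col5 (cost 8)
total = 1 + 4 + 1 + 3 + 11 + 8 = 28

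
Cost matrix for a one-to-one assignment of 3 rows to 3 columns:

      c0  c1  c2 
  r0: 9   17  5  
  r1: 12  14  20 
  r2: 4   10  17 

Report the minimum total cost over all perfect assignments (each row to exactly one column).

optimal assignment: row0→col2 (cost 5), row1→col1 (cost 14), row2→col0 (cost 4)
total = 5 + 14 + 4 = 23

Minimum assignment cost: 23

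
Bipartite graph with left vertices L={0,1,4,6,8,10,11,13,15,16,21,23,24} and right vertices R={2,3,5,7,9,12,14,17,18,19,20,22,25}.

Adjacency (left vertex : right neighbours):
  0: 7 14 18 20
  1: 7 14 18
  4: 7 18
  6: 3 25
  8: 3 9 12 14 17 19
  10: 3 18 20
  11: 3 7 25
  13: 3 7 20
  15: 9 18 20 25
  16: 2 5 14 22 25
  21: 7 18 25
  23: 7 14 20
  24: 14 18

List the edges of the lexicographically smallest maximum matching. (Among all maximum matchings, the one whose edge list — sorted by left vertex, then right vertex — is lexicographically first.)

Lex-smallest maximum matching: {(0,7), (1,14), (4,18), (6,3), (8,12), (10,20), (11,25), (15,9), (16,2)}

|M| = 9 (so the lex-smallest maximum matching has 9 edges)
process left vertices in ascending order; for each, take the smallest-labelled available neighbour that still permits 9 edges overall, or leave it unmatched if none does
lex-smallest matching: {0-7, 1-14, 4-18, 6-3, 8-12, 10-20, 11-25, 15-9, 16-2}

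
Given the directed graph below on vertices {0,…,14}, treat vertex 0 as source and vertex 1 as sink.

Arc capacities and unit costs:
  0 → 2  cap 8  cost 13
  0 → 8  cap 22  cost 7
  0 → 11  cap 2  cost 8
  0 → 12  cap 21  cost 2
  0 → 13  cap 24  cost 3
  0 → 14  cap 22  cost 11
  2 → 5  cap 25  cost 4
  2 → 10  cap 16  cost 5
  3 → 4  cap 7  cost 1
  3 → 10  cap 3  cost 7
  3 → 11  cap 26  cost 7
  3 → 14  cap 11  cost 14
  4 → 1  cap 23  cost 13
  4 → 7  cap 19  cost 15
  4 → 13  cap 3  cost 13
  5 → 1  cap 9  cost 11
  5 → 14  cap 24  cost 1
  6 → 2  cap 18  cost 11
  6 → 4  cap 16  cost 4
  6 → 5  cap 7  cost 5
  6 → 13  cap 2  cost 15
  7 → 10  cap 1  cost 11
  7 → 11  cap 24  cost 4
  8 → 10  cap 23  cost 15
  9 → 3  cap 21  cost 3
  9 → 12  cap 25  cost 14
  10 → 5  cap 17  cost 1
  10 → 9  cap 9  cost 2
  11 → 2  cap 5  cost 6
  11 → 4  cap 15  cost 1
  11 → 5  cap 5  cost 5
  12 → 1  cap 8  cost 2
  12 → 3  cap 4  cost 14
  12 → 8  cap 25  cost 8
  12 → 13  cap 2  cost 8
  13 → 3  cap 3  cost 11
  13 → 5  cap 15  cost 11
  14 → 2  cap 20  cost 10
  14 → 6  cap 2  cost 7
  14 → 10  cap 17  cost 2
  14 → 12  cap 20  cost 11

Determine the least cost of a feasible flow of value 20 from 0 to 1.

shortest-cost path #1: 0→12→1 push 8 @ unit cost 4 (adds 32)
shortest-cost path #2: 0→11→4→1 push 2 @ unit cost 22 (adds 44)
shortest-cost path #3: 0→13→5→1 push 9 @ unit cost 25 (adds 225)
shortest-cost path #4: 0→13→3→4→1 push 1 @ unit cost 28 (adds 28)
total cost = 329

Minimum cost for 20 units: 329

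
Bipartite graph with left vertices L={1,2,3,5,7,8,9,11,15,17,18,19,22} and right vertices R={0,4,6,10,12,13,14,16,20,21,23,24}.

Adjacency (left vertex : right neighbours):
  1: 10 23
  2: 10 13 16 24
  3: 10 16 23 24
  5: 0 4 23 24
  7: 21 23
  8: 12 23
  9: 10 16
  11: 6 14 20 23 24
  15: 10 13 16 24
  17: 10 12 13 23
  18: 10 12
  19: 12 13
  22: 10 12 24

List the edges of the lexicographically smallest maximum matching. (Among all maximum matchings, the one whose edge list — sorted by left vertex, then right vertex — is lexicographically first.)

Lex-smallest maximum matching: {(1,10), (2,13), (3,16), (5,0), (7,21), (8,12), (11,6), (15,24), (17,23)}

|M| = 9 (so the lex-smallest maximum matching has 9 edges)
process left vertices in ascending order; for each, take the smallest-labelled available neighbour that still permits 9 edges overall, or leave it unmatched if none does
lex-smallest matching: {1-10, 2-13, 3-16, 5-0, 7-21, 8-12, 11-6, 15-24, 17-23}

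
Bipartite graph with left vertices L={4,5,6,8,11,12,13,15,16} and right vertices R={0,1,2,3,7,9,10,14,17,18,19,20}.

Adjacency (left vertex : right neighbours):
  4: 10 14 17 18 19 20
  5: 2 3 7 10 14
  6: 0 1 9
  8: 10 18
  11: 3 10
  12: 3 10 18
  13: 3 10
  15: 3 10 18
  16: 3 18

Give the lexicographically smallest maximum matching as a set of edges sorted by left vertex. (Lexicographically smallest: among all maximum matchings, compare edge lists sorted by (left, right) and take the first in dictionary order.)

|M| = 6 (so the lex-smallest maximum matching has 6 edges)
process left vertices in ascending order; for each, take the smallest-labelled available neighbour that still permits 6 edges overall, or leave it unmatched if none does
lex-smallest matching: {4-14, 5-2, 6-0, 8-10, 11-3, 12-18}

Lex-smallest maximum matching: {(4,14), (5,2), (6,0), (8,10), (11,3), (12,18)}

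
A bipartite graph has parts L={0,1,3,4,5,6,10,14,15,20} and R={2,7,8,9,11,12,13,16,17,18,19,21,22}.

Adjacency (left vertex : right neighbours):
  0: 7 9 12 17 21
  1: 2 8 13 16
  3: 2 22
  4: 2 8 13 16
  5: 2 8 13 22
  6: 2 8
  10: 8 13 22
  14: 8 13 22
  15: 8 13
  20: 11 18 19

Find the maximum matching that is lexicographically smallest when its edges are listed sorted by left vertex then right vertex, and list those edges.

Lex-smallest maximum matching: {(0,7), (1,2), (3,22), (4,16), (5,8), (10,13), (20,11)}

|M| = 7 (so the lex-smallest maximum matching has 7 edges)
process left vertices in ascending order; for each, take the smallest-labelled available neighbour that still permits 7 edges overall, or leave it unmatched if none does
lex-smallest matching: {0-7, 1-2, 3-22, 4-16, 5-8, 10-13, 20-11}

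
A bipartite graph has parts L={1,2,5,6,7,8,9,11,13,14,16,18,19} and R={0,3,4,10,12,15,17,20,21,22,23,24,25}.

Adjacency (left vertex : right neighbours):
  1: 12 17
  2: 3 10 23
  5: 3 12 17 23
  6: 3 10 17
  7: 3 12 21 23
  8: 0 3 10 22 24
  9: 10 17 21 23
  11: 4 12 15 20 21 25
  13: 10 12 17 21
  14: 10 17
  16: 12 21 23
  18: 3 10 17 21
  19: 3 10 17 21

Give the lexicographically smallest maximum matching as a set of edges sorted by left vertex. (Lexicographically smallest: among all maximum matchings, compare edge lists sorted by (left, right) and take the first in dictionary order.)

|M| = 8 (so the lex-smallest maximum matching has 8 edges)
process left vertices in ascending order; for each, take the smallest-labelled available neighbour that still permits 8 edges overall, or leave it unmatched if none does
lex-smallest matching: {1-12, 2-3, 5-17, 6-10, 7-21, 8-0, 9-23, 11-4}

Lex-smallest maximum matching: {(1,12), (2,3), (5,17), (6,10), (7,21), (8,0), (9,23), (11,4)}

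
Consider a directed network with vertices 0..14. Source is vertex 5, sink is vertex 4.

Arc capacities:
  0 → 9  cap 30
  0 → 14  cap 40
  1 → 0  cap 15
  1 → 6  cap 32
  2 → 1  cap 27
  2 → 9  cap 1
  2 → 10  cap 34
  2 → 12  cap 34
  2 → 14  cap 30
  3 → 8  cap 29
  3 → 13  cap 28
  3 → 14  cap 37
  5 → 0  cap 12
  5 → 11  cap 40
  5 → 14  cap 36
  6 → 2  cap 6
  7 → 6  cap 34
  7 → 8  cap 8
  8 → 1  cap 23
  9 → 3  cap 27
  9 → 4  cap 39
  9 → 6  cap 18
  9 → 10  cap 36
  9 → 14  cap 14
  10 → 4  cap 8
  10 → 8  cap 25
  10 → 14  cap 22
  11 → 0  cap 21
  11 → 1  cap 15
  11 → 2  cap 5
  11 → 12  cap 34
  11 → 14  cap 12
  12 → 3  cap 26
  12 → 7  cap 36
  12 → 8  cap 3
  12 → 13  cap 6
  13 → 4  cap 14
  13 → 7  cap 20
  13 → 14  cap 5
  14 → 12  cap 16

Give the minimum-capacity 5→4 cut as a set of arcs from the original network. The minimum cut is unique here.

Min-cut arcs: {(0,9), (2,9), (10,4), (13,4)} (total capacity 53)

augment #1: 5→0→9→4 push 12
augment #2: 5→11→0→9→4 push 18
augment #3: 5→11→2→9→4 push 1
augment #4: 5→11→2→10→4 push 4
augment #5: 5→11→12→13→4 push 6
augment #6: 5→11→12→3→13→4 push 8
augment #7: 5→11→1→6→2→10→4 push 3
augment #8: 5→14→12→7→6→2→10→4 push 1
max flow = 53; residual-reachable set from 5 gives S-side
cut edges (S→T): {(0,9), (2,9), (10,4), (13,4)} total cap 53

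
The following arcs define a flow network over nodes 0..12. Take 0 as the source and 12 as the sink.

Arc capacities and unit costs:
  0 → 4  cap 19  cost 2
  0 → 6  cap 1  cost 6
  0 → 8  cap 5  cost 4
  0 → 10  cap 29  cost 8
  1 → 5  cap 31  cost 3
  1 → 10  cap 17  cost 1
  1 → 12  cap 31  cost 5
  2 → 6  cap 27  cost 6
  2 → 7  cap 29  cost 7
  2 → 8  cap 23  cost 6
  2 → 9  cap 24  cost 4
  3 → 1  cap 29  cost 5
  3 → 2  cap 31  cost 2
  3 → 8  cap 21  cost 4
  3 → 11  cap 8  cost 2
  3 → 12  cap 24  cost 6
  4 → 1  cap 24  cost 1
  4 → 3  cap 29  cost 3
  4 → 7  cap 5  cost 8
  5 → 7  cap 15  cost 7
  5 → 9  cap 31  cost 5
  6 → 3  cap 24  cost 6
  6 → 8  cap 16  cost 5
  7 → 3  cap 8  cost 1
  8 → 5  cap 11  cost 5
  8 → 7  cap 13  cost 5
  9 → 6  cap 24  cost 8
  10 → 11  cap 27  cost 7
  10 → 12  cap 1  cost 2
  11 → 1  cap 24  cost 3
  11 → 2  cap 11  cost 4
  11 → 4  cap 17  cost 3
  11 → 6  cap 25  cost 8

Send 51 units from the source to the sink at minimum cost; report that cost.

shortest-cost path #1: 0→4→1→10→12 push 1 @ unit cost 6 (adds 6)
shortest-cost path #2: 0→4→1→12 push 18 @ unit cost 8 (adds 144)
shortest-cost path #3: 0→10→1→12 push 1 @ unit cost 12 (adds 12)
shortest-cost path #4: 0→8→7→3→12 push 5 @ unit cost 16 (adds 80)
shortest-cost path #5: 0→6→3→12 push 1 @ unit cost 18 (adds 18)
shortest-cost path #6: 0→10→11→1→12 push 12 @ unit cost 23 (adds 276)
shortest-cost path #7: 0→10→11→1→4→3→12 push 12 @ unit cost 26 (adds 312)
shortest-cost path #8: 0→10→11→4→3→12 push 1 @ unit cost 27 (adds 27)
total cost = 875

Minimum cost for 51 units: 875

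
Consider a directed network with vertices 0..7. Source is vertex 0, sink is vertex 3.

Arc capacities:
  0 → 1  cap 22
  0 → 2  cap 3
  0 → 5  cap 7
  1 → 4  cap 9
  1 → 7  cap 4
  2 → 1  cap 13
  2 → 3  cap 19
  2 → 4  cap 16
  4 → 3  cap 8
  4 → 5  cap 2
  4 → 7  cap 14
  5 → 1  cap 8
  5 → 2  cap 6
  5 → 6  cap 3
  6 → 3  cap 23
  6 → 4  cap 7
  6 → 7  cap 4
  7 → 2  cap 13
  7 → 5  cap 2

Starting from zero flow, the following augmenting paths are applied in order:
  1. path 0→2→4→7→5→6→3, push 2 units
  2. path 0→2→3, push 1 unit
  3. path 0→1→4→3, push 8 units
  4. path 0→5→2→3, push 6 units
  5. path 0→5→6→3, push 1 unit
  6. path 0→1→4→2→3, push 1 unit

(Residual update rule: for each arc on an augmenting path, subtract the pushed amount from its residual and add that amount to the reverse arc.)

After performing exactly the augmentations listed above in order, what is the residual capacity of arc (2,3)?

Residual capacity of (2,3): 11

after path 1 (0→2→4→7→5→6→3, push 2): res(2,3)=19
after path 2 (0→2→3, push 1): res(2,3)=18
after path 3 (0→1→4→3, push 8): res(2,3)=18
after path 4 (0→5→2→3, push 6): res(2,3)=12
after path 5 (0→5→6→3, push 1): res(2,3)=12
after path 6 (0→1→4→2→3, push 1): res(2,3)=11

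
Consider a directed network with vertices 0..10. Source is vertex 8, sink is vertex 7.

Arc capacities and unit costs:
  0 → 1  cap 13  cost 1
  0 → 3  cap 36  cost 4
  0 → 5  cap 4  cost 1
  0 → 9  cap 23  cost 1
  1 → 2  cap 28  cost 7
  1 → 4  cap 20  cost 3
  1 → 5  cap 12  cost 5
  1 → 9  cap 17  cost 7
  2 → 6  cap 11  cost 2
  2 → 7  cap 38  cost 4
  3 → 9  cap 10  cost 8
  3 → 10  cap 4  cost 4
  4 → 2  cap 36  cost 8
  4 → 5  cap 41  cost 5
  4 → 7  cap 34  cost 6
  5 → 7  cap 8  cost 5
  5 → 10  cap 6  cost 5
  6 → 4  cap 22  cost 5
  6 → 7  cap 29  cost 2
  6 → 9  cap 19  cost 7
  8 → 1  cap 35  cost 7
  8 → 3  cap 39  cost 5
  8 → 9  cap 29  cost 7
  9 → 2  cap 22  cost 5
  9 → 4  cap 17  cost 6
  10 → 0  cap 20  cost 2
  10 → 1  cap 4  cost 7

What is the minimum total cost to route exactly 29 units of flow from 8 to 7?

Minimum cost for 29 units: 464

shortest-cost path #1: 8→9→2→7 push 22 @ unit cost 16 (adds 352)
shortest-cost path #2: 8→1→4→7 push 7 @ unit cost 16 (adds 112)
total cost = 464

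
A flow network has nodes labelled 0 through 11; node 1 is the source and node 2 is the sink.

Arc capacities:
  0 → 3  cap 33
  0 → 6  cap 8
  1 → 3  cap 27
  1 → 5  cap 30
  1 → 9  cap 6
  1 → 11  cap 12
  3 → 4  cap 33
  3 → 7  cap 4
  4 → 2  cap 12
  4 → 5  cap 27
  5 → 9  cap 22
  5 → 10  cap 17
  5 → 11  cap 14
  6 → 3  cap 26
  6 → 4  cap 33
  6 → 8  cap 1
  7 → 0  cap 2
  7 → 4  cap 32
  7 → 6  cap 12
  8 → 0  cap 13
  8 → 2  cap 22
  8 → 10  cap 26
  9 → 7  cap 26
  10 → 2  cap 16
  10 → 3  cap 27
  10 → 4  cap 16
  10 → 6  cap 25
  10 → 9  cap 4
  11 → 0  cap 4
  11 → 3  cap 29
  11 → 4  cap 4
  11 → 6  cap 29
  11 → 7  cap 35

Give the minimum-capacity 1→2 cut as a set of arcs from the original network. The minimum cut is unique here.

augment #1: 1→3→4→2 push 12
augment #2: 1→5→10→2 push 16
augment #3: 1→11→6→8→2 push 1
max flow = 29; residual-reachable set from 1 gives S-side
cut edges (S→T): {(4,2), (6,8), (10,2)} total cap 29

Min-cut arcs: {(4,2), (6,8), (10,2)} (total capacity 29)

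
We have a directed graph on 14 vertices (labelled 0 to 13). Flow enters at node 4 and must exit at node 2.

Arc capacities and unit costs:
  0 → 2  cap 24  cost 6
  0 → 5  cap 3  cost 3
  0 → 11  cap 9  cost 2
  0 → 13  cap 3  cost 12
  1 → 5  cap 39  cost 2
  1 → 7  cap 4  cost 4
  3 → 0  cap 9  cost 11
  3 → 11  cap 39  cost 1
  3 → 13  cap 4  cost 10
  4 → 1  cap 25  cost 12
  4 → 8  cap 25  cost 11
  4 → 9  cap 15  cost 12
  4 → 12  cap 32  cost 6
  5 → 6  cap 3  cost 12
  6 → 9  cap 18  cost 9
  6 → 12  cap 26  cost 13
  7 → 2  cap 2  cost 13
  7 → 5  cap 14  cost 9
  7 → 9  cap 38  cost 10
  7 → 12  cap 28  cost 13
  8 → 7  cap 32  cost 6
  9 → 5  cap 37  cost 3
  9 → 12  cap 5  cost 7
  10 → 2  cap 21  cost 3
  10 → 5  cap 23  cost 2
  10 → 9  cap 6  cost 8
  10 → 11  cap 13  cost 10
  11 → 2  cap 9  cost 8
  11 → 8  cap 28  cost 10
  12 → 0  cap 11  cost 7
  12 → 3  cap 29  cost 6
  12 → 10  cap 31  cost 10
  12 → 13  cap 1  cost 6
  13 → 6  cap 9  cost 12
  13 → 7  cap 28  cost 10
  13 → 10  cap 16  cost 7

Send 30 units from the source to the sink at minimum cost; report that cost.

shortest-cost path #1: 4→12→0→2 push 11 @ unit cost 19 (adds 209)
shortest-cost path #2: 4→12→10→2 push 19 @ unit cost 19 (adds 361)
total cost = 570

Minimum cost for 30 units: 570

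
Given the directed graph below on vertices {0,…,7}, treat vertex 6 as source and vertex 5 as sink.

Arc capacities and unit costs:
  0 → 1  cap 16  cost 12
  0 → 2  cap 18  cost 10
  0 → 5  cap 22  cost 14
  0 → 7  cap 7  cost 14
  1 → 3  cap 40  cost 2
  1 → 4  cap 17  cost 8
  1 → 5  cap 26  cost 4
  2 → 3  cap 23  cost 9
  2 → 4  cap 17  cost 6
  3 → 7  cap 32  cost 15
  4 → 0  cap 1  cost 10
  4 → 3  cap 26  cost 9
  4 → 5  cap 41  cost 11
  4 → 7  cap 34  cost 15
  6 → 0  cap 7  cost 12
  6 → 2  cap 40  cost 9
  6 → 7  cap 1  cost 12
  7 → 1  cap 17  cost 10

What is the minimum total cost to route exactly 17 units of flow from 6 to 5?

shortest-cost path #1: 6→0→5 push 7 @ unit cost 26 (adds 182)
shortest-cost path #2: 6→7→1→5 push 1 @ unit cost 26 (adds 26)
shortest-cost path #3: 6→2→4→5 push 9 @ unit cost 26 (adds 234)
total cost = 442

Minimum cost for 17 units: 442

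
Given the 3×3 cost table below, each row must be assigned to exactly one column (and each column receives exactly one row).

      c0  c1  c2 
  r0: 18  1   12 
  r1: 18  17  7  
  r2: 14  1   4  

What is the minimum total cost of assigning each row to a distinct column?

optimal assignment: row0→col1 (cost 1), row1→col2 (cost 7), row2→col0 (cost 14)
total = 1 + 7 + 14 = 22

Minimum assignment cost: 22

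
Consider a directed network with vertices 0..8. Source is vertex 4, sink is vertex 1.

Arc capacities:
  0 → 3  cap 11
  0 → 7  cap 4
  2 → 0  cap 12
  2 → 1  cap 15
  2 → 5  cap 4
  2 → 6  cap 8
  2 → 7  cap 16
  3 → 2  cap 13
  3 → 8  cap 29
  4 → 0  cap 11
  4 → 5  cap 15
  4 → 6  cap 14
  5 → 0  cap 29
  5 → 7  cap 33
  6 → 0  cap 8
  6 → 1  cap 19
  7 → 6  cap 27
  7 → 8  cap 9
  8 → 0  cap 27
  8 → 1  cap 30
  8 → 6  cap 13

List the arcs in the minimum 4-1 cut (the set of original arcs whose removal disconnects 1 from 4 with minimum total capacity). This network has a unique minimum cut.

Min-cut arcs: {(0,3), (6,1), (7,8)} (total capacity 39)

augment #1: 4→6→1 push 14
augment #2: 4→0→3→2→1 push 11
augment #3: 4→5→7→6→1 push 5
augment #4: 4→5→7→8→1 push 9
max flow = 39; residual-reachable set from 4 gives S-side
cut edges (S→T): {(0,3), (6,1), (7,8)} total cap 39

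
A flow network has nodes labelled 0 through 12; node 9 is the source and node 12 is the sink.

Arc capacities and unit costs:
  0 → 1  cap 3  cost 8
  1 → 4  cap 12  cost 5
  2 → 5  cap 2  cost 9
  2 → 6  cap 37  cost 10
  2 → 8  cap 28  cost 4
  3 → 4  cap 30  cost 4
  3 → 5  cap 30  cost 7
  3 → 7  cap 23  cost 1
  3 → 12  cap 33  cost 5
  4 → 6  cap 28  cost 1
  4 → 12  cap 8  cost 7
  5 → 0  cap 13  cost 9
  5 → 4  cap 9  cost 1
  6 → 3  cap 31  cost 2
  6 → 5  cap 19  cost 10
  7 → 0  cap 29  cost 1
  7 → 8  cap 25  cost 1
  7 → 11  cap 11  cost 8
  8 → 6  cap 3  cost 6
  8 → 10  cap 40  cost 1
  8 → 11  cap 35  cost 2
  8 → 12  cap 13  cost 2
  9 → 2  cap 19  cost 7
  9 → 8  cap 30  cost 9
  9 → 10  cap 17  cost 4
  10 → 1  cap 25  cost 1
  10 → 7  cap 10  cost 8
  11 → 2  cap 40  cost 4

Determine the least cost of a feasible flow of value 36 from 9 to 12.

Minimum cost for 36 units: 609

shortest-cost path #1: 9→8→12 push 13 @ unit cost 11 (adds 143)
shortest-cost path #2: 9→10→1→4→12 push 8 @ unit cost 17 (adds 136)
shortest-cost path #3: 9→10→1→4→6→3→12 push 4 @ unit cost 18 (adds 72)
shortest-cost path #4: 9→8→6→3→12 push 3 @ unit cost 22 (adds 66)
shortest-cost path #5: 9→2→6→3→12 push 8 @ unit cost 24 (adds 192)
total cost = 609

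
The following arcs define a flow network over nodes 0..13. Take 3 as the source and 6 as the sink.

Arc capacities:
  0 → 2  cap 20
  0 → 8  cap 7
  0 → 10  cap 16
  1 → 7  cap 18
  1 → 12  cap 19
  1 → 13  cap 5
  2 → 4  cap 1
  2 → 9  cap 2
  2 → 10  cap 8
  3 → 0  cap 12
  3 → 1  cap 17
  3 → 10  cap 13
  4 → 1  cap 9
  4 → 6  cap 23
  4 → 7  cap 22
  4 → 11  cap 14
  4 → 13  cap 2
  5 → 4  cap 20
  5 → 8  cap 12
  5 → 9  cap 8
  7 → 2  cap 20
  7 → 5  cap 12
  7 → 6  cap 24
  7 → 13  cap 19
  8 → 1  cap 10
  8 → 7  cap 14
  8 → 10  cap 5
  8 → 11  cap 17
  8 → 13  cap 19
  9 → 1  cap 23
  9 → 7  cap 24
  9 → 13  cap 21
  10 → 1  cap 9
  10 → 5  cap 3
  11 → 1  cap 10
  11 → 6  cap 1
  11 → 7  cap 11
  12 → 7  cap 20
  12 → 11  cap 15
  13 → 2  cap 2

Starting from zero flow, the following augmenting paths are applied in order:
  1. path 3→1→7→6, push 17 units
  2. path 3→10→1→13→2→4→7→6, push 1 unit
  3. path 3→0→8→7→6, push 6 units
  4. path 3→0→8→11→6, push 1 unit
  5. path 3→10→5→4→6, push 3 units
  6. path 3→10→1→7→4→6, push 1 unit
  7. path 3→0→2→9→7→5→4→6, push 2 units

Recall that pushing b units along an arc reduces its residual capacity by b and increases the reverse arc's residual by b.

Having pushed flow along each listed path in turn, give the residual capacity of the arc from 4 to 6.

Residual capacity of (4,6): 17

after path 1 (3→1→7→6, push 17): res(4,6)=23
after path 2 (3→10→1→13→2→4→7→6, push 1): res(4,6)=23
after path 3 (3→0→8→7→6, push 6): res(4,6)=23
after path 4 (3→0→8→11→6, push 1): res(4,6)=23
after path 5 (3→10→5→4→6, push 3): res(4,6)=20
after path 6 (3→10→1→7→4→6, push 1): res(4,6)=19
after path 7 (3→0→2→9→7→5→4→6, push 2): res(4,6)=17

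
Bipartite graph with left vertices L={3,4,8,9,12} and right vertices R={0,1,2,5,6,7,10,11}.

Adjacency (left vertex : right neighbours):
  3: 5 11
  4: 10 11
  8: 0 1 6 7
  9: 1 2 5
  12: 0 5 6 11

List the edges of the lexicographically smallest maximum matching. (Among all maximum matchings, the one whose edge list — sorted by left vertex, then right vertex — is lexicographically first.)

Lex-smallest maximum matching: {(3,5), (4,10), (8,0), (9,1), (12,6)}

|M| = 5 (so the lex-smallest maximum matching has 5 edges)
process left vertices in ascending order; for each, take the smallest-labelled available neighbour that still permits 5 edges overall, or leave it unmatched if none does
lex-smallest matching: {3-5, 4-10, 8-0, 9-1, 12-6}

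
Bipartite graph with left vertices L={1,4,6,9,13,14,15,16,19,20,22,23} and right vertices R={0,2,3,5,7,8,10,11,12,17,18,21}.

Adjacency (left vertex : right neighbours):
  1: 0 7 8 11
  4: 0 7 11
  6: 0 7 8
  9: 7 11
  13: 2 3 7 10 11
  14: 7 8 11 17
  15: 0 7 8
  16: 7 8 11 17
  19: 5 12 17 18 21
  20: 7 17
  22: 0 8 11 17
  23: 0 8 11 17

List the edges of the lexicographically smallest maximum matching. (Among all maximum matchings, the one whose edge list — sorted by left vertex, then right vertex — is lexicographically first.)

|M| = 7 (so the lex-smallest maximum matching has 7 edges)
process left vertices in ascending order; for each, take the smallest-labelled available neighbour that still permits 7 edges overall, or leave it unmatched if none does
lex-smallest matching: {1-0, 4-7, 6-8, 9-11, 13-2, 14-17, 19-5}

Lex-smallest maximum matching: {(1,0), (4,7), (6,8), (9,11), (13,2), (14,17), (19,5)}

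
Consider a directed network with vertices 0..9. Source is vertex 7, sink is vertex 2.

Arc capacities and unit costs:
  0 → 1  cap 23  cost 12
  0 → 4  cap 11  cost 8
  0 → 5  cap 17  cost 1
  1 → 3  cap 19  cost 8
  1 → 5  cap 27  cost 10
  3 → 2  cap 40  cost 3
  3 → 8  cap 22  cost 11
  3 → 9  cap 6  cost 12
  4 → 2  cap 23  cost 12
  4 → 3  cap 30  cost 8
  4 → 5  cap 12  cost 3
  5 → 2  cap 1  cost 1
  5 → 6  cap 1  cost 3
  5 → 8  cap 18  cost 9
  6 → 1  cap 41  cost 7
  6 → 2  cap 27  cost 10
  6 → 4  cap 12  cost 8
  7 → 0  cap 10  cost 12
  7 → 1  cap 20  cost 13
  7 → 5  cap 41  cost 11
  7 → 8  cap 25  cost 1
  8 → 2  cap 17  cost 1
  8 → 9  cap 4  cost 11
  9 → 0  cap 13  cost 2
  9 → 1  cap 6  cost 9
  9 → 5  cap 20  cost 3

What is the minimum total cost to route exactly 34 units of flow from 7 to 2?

Minimum cost for 34 units: 430

shortest-cost path #1: 7→8→2 push 17 @ unit cost 2 (adds 34)
shortest-cost path #2: 7→5→2 push 1 @ unit cost 12 (adds 12)
shortest-cost path #3: 7→1→3→2 push 16 @ unit cost 24 (adds 384)
total cost = 430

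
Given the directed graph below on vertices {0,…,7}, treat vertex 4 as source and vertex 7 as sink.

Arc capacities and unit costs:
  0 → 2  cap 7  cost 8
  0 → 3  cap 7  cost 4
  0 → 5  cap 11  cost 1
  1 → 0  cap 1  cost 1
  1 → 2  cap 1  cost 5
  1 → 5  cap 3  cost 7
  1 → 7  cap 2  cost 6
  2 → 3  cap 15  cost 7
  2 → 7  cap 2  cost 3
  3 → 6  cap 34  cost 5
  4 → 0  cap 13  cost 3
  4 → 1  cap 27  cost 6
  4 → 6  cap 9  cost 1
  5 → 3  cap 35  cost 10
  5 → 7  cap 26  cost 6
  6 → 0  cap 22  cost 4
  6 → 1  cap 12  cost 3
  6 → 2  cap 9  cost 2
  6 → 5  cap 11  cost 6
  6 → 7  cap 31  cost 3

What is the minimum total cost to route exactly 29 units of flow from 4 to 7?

Minimum cost for 29 units: 289

shortest-cost path #1: 4→6→7 push 9 @ unit cost 4 (adds 36)
shortest-cost path #2: 4→0→5→7 push 11 @ unit cost 10 (adds 110)
shortest-cost path #3: 4→1→7 push 2 @ unit cost 12 (adds 24)
shortest-cost path #4: 4→0→2→7 push 2 @ unit cost 14 (adds 28)
shortest-cost path #5: 4→1→2→0→3→6→7 push 1 @ unit cost 15 (adds 15)
shortest-cost path #6: 4→1→5→7 push 3 @ unit cost 19 (adds 57)
shortest-cost path #7: 4→1→0→3→6→7 push 1 @ unit cost 19 (adds 19)
total cost = 289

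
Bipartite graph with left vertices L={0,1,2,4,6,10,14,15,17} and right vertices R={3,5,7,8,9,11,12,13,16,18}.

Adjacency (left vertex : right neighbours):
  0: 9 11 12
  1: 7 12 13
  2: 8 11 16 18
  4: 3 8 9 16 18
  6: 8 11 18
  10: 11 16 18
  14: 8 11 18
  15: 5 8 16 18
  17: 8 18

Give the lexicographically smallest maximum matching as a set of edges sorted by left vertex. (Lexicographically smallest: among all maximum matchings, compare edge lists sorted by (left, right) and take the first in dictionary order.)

|M| = 8 (so the lex-smallest maximum matching has 8 edges)
process left vertices in ascending order; for each, take the smallest-labelled available neighbour that still permits 8 edges overall, or leave it unmatched if none does
lex-smallest matching: {0-9, 1-7, 2-8, 4-3, 6-11, 10-16, 14-18, 15-5}

Lex-smallest maximum matching: {(0,9), (1,7), (2,8), (4,3), (6,11), (10,16), (14,18), (15,5)}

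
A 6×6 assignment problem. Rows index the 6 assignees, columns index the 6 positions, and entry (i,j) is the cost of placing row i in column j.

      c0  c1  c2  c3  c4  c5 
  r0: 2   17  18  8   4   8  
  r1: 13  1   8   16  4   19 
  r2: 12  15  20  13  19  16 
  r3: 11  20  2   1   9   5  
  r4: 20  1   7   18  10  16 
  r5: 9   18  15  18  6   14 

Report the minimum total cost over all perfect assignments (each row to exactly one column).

Minimum assignment cost: 33

optimal assignment: row0→col0 (cost 2), row1→col1 (cost 1), row2→col5 (cost 16), row3→col3 (cost 1), row4→col2 (cost 7), row5→col4 (cost 6)
total = 2 + 1 + 16 + 1 + 7 + 6 = 33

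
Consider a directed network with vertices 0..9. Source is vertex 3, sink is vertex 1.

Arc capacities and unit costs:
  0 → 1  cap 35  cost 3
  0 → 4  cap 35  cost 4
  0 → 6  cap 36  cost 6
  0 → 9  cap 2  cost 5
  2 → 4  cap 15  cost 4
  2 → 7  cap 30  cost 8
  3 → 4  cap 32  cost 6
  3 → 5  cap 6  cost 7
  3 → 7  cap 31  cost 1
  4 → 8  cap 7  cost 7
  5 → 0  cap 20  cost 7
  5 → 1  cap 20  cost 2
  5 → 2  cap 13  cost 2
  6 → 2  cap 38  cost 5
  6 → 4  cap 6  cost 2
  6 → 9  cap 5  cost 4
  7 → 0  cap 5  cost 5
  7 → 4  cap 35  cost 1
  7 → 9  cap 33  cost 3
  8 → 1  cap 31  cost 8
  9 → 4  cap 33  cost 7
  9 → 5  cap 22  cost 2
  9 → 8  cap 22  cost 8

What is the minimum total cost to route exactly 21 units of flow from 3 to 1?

shortest-cost path #1: 3→7→9→5→1 push 20 @ unit cost 8 (adds 160)
shortest-cost path #2: 3→7→0→1 push 1 @ unit cost 9 (adds 9)
total cost = 169

Minimum cost for 21 units: 169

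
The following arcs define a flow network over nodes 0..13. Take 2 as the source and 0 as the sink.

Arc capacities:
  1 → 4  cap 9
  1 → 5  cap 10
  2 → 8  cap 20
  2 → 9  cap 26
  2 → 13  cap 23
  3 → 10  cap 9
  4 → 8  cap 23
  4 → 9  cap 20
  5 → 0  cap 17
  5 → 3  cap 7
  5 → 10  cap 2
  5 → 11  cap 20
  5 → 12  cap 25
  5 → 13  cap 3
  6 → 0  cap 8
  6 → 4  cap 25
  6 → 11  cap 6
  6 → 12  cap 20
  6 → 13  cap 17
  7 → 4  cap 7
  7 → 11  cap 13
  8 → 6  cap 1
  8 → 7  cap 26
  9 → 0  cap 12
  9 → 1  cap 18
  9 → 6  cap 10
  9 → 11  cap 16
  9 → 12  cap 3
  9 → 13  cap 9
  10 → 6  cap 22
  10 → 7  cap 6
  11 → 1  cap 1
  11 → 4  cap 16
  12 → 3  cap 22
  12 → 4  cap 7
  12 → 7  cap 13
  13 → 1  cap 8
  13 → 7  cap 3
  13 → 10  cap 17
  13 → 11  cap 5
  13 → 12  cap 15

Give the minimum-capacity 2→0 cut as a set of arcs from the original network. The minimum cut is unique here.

augment #1: 2→9→0 push 12
augment #2: 2→8→6→0 push 1
augment #3: 2→9→6→0 push 7
augment #4: 2→9→1→5→0 push 7
augment #5: 2→13→1→5→0 push 3
max flow = 30; residual-reachable set from 2 gives S-side
cut edges (S→T): {(1,5), (6,0), (9,0)} total cap 30

Min-cut arcs: {(1,5), (6,0), (9,0)} (total capacity 30)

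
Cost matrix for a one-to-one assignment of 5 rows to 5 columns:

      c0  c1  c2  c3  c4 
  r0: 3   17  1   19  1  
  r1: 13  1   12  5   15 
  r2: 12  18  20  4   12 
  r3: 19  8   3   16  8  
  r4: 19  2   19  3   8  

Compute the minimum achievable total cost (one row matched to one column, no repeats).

optimal assignment: row0→col0 (cost 3), row1→col1 (cost 1), row2→col3 (cost 4), row3→col2 (cost 3), row4→col4 (cost 8)
total = 3 + 1 + 4 + 3 + 8 = 19

Minimum assignment cost: 19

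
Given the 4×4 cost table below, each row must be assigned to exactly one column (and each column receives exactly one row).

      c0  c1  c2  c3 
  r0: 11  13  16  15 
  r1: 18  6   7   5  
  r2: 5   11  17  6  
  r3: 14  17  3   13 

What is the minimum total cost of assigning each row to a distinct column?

Minimum assignment cost: 26

one of 2 optimal assignments: row0→col0 (cost 11), row1→col1 (cost 6), row2→col3 (cost 6), row3→col2 (cost 3)
total = 11 + 6 + 6 + 3 = 26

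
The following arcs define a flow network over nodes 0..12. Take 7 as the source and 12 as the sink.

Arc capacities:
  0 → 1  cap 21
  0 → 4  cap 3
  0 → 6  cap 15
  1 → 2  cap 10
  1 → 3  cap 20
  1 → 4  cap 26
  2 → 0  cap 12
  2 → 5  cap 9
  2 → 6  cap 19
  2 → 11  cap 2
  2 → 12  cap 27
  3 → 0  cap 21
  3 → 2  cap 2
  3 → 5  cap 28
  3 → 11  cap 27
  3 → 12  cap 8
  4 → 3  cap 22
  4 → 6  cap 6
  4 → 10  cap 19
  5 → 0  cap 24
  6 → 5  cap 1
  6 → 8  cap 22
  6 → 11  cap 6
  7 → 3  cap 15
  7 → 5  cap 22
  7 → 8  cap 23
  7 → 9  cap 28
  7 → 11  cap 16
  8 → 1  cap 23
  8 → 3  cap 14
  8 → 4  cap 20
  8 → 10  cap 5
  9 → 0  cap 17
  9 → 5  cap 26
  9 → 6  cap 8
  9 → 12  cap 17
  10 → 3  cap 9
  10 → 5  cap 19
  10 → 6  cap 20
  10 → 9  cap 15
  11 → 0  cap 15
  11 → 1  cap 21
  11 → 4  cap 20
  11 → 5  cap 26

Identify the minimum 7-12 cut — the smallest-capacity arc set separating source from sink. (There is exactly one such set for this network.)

Min-cut arcs: {(1,2), (3,2), (3,12), (9,12)} (total capacity 37)

augment #1: 7→3→12 push 8
augment #2: 7→9→12 push 17
augment #3: 7→3→2→12 push 2
augment #4: 7→8→1→2→12 push 10
max flow = 37; residual-reachable set from 7 gives S-side
cut edges (S→T): {(1,2), (3,2), (3,12), (9,12)} total cap 37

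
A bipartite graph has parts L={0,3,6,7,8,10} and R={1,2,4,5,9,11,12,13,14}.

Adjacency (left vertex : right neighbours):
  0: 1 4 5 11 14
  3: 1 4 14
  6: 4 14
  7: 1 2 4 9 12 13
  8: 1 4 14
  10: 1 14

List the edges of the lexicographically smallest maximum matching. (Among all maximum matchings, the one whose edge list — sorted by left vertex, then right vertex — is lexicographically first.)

|M| = 5 (so the lex-smallest maximum matching has 5 edges)
process left vertices in ascending order; for each, take the smallest-labelled available neighbour that still permits 5 edges overall, or leave it unmatched if none does
lex-smallest matching: {0-5, 3-1, 6-4, 7-2, 8-14}

Lex-smallest maximum matching: {(0,5), (3,1), (6,4), (7,2), (8,14)}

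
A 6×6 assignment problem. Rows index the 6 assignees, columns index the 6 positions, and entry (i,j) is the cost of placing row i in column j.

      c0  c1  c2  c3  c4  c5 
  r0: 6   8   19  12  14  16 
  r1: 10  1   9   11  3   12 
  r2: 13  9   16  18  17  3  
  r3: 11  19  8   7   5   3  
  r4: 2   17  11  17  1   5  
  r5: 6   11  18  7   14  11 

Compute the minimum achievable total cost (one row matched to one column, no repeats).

optimal assignment: row0→col0 (cost 6), row1→col1 (cost 1), row2→col5 (cost 3), row3→col2 (cost 8), row4→col4 (cost 1), row5→col3 (cost 7)
total = 6 + 1 + 3 + 8 + 1 + 7 = 26

Minimum assignment cost: 26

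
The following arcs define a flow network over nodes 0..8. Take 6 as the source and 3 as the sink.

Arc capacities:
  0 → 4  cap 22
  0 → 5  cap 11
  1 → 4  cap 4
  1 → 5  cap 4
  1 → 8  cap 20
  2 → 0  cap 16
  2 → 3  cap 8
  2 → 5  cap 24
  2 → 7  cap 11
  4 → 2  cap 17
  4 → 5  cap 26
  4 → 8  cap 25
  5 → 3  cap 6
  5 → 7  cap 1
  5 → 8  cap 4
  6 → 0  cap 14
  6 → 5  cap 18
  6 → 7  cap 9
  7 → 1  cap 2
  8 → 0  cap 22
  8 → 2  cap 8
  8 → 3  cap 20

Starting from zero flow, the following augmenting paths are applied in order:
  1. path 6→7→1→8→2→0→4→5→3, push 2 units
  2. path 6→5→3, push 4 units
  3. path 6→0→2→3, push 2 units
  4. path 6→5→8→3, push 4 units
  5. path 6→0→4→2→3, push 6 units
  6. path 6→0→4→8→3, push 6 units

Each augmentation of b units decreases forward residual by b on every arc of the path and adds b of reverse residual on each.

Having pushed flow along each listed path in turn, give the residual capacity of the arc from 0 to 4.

after path 1 (6→7→1→8→2→0→4→5→3, push 2): res(0,4)=20
after path 2 (6→5→3, push 4): res(0,4)=20
after path 3 (6→0→2→3, push 2): res(0,4)=20
after path 4 (6→5→8→3, push 4): res(0,4)=20
after path 5 (6→0→4→2→3, push 6): res(0,4)=14
after path 6 (6→0→4→8→3, push 6): res(0,4)=8

Residual capacity of (0,4): 8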